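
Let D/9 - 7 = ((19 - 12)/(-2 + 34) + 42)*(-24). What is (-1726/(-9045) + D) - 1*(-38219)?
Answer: 1055115199/36180 ≈ 29163.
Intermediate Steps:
D = -36225/4 (D = 63 + 9*(((19 - 12)/(-2 + 34) + 42)*(-24)) = 63 + 9*((7/32 + 42)*(-24)) = 63 + 9*((1351/32)*(-24)) = 63 + 9*(-4053/4) = 63 - 36477/4 = -36225/4 ≈ -9056.3)
(-1726/(-9045) + D) - 1*(-38219) = (-1726/(-9045) - 36225/4) - 1*(-38219) = (-1726*(-1/9045) - 36225/4) + 38219 = (1726/9045 - 36225/4) + 38219 = -327648221/36180 + 38219 = 1055115199/36180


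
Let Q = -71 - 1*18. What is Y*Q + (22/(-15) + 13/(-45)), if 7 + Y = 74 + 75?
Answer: -568789/45 ≈ -12640.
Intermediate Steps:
Y = 142 (Y = -7 + (74 + 75) = -7 + 149 = 142)
Q = -89 (Q = -71 - 18 = -89)
Y*Q + (22/(-15) + 13/(-45)) = 142*(-89) + (22/(-15) + 13/(-45)) = -12638 + (22*(-1/15) + 13*(-1/45)) = -12638 + (-22/15 - 13/45) = -12638 - 79/45 = -568789/45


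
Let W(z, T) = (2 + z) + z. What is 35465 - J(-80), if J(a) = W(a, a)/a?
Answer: 1418521/40 ≈ 35463.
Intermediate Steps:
W(z, T) = 2 + 2*z
J(a) = (2 + 2*a)/a
35465 - J(-80) = 35465 - (2 + 2/(-80)) = 35465 - (2 + 2*(-1/80)) = 35465 - (2 - 1/40) = 35465 - 1*79/40 = 35465 - 79/40 = 1418521/40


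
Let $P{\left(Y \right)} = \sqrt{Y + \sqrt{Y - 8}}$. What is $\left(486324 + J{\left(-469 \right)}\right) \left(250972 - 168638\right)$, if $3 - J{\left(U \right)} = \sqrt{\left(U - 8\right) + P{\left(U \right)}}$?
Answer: $40041247218 - 82334 \sqrt{-477 + \sqrt{-469 + 3 i \sqrt{53}}} \approx 4.0041 \cdot 10^{10} - 1.7977 \cdot 10^{6} i$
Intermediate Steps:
$P{\left(Y \right)} = \sqrt{Y + \sqrt{-8 + Y}}$
$J{\left(U \right)} = 3 - \sqrt{-8 + U + \sqrt{U + \sqrt{-8 + U}}}$ ($J{\left(U \right)} = 3 - \sqrt{\left(U - 8\right) + \sqrt{U + \sqrt{-8 + U}}} = 3 - \sqrt{\left(-8 + U\right) + \sqrt{U + \sqrt{-8 + U}}} = 3 - \sqrt{-8 + U + \sqrt{U + \sqrt{-8 + U}}}$)
$\left(486324 + J{\left(-469 \right)}\right) \left(250972 - 168638\right) = \left(486324 + \left(3 - \sqrt{-8 - 469 + \sqrt{-469 + \sqrt{-8 - 469}}}\right)\right) \left(250972 - 168638\right) = \left(486324 + \left(3 - \sqrt{-8 - 469 + \sqrt{-469 + \sqrt{-477}}}\right)\right) 82334 = \left(486324 + \left(3 - \sqrt{-8 - 469 + \sqrt{-469 + 3 i \sqrt{53}}}\right)\right) 82334 = \left(486324 + \left(3 - \sqrt{-477 + \sqrt{-469 + 3 i \sqrt{53}}}\right)\right) 82334 = \left(486327 - \sqrt{-477 + \sqrt{-469 + 3 i \sqrt{53}}}\right) 82334 = 40041247218 - 82334 \sqrt{-477 + \sqrt{-469 + 3 i \sqrt{53}}}$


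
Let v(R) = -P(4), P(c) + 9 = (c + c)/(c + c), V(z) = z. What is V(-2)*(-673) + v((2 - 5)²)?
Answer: 1354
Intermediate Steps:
P(c) = -8 (P(c) = -9 + (c + c)/(c + c) = -9 + (2*c)/((2*c)) = -9 + (2*c)*(1/(2*c)) = -9 + 1 = -8)
v(R) = 8 (v(R) = -1*(-8) = 8)
V(-2)*(-673) + v((2 - 5)²) = -2*(-673) + 8 = 1346 + 8 = 1354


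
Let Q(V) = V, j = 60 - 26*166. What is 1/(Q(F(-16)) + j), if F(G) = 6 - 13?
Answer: -1/4263 ≈ -0.00023458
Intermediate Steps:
j = -4256 (j = 60 - 4316 = -4256)
F(G) = -7
1/(Q(F(-16)) + j) = 1/(-7 - 4256) = 1/(-4263) = -1/4263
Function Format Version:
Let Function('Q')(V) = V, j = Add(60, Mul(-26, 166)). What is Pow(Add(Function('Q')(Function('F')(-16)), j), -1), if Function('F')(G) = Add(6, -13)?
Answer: Rational(-1, 4263) ≈ -0.00023458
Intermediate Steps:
j = -4256 (j = Add(60, -4316) = -4256)
Function('F')(G) = -7
Pow(Add(Function('Q')(Function('F')(-16)), j), -1) = Pow(Add(-7, -4256), -1) = Pow(-4263, -1) = Rational(-1, 4263)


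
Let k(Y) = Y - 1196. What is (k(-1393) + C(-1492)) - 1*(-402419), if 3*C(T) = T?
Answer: 1197998/3 ≈ 3.9933e+5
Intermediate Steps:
k(Y) = -1196 + Y
C(T) = T/3
(k(-1393) + C(-1492)) - 1*(-402419) = ((-1196 - 1393) + (⅓)*(-1492)) - 1*(-402419) = (-2589 - 1492/3) + 402419 = -9259/3 + 402419 = 1197998/3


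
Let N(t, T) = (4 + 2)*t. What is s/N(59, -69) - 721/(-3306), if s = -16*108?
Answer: -909589/195054 ≈ -4.6633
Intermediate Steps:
s = -1728
N(t, T) = 6*t
s/N(59, -69) - 721/(-3306) = -1728/(6*59) - 721/(-3306) = -1728/354 - 721*(-1/3306) = -1728*1/354 + 721/3306 = -288/59 + 721/3306 = -909589/195054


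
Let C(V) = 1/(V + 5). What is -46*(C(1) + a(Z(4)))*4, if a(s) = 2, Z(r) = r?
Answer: -1196/3 ≈ -398.67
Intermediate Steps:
C(V) = 1/(5 + V)
-46*(C(1) + a(Z(4)))*4 = -46*(1/(5 + 1) + 2)*4 = -46*(1/6 + 2)*4 = -46*(⅙ + 2)*4 = -299*4/3 = -46*26/3 = -1196/3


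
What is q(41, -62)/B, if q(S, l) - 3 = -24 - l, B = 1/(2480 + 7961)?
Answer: 428081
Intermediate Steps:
B = 1/10441 ≈ 9.5776e-5
q(S, l) = -21 - l (q(S, l) = 3 + (-24 - l) = -21 - l)
q(41, -62)/B = (-21 - 1*(-62))/(1/10441) = (-21 + 62)*10441 = 41*10441 = 428081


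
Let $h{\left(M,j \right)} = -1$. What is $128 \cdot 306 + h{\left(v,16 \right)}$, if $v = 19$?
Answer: $39167$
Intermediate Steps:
$128 \cdot 306 + h{\left(v,16 \right)} = 128 \cdot 306 - 1 = 39168 - 1 = 39167$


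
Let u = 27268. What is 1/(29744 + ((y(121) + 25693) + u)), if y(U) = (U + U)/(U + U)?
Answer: 1/82706 ≈ 1.2091e-5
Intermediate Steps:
y(U) = 1 (y(U) = (2*U)/((2*U)) = (2*U)*(1/(2*U)) = 1)
1/(29744 + ((y(121) + 25693) + u)) = 1/(29744 + ((1 + 25693) + 27268)) = 1/(29744 + (25694 + 27268)) = 1/(29744 + 52962) = 1/82706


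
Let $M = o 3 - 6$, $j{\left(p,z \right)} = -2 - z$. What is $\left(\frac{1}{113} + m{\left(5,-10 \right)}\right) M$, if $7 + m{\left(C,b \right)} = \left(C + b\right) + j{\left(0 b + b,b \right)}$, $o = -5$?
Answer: $\frac{9471}{113} \approx 83.814$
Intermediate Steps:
$m{\left(C,b \right)} = -9 + C$ ($m{\left(C,b \right)} = -7 + \left(\left(C + b\right) - \left(2 + b\right)\right) = -7 + \left(-2 + C\right) = -9 + C$)
$M = -21$ ($M = \left(-5\right) 3 - 6 = -15 - 6 = -21$)
$\left(\frac{1}{113} + m{\left(5,-10 \right)}\right) M = \left(\frac{1}{113} + \left(-9 + 5\right)\right) \left(-21\right) = \left(\frac{1}{113} - 4\right) \left(-21\right) = \left(- \frac{451}{113}\right) \left(-21\right) = \frac{9471}{113}$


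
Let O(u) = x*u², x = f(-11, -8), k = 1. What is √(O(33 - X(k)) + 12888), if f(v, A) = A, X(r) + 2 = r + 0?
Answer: 2*√910 ≈ 60.332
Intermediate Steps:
X(r) = -2 + r (X(r) = -2 + (r + 0) = -2 + r)
x = -8
O(u) = -8*u²
√(O(33 - X(k)) + 12888) = √(-8*(33 - (-2 + 1))² + 12888) = √(-8*(33 - 1*(-1))² + 12888) = √(-8*(33 + 1)² + 12888) = √(-8*34² + 12888) = √(-8*1156 + 12888) = √(-9248 + 12888) = √3640 = 2*√910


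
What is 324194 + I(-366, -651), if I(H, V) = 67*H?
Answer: 299672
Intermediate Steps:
324194 + I(-366, -651) = 324194 + 67*(-366) = 324194 - 24522 = 299672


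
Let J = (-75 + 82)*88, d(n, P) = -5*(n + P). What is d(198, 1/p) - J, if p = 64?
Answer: -102789/64 ≈ -1606.1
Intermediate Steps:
d(n, P) = -5*P - 5*n (d(n, P) = -5*(P + n) = -5*P - 5*n)
J = 616 (J = 7*88 = 616)
d(198, 1/p) - J = (-5/64 - 5*198) - 1*616 = (-5*1/64 - 990) - 616 = (-5/64 - 990) - 616 = -63365/64 - 616 = -102789/64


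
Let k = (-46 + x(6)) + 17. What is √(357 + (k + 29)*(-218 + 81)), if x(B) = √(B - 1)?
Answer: √(357 - 137*√5) ≈ 7.1175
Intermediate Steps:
x(B) = √(-1 + B)
k = -29 + √5 (k = (-46 + √(-1 + 6)) + 17 = (-46 + √5) + 17 = -29 + √5 ≈ -26.764)
√(357 + (k + 29)*(-218 + 81)) = √(357 + ((-29 + √5) + 29)*(-218 + 81)) = √(357 + √5*(-137)) = √(357 - 137*√5)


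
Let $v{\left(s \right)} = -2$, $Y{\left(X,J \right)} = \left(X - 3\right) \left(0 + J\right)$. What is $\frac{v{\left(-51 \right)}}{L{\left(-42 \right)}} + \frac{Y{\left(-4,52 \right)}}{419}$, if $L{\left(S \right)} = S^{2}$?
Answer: $- \frac{321467}{369558} \approx -0.86987$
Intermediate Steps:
$Y{\left(X,J \right)} = J \left(-3 + X\right)$ ($Y{\left(X,J \right)} = \left(-3 + X\right) J = J \left(-3 + X\right)$)
$\frac{v{\left(-51 \right)}}{L{\left(-42 \right)}} + \frac{Y{\left(-4,52 \right)}}{419} = - \frac{2}{\left(-42\right)^{2}} + \frac{52 \left(-3 - 4\right)}{419} = - \frac{2}{1764} + 52 \left(-7\right) \frac{1}{419} = \left(-2\right) \frac{1}{1764} - \frac{364}{419} = - \frac{1}{882} - \frac{364}{419} = - \frac{321467}{369558}$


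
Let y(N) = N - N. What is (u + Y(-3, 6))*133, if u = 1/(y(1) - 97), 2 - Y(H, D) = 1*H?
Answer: 64372/97 ≈ 663.63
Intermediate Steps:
y(N) = 0
Y(H, D) = 2 - H
u = -1/97 (u = 1/(0 - 97) = 1/(-97) = -1/97 ≈ -0.010309)
(u + Y(-3, 6))*133 = (-1/97 + (2 - 1*(-3)))*133 = (-1/97 + (2 + 3))*133 = (-1/97 + 5)*133 = (484/97)*133 = 64372/97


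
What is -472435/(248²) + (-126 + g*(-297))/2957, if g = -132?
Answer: 1006463017/181867328 ≈ 5.5340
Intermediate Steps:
-472435/(248²) + (-126 + g*(-297))/2957 = -472435/(248²) + (-126 - 132*(-297))/2957 = -472435/61504 + (-126 + 39204)*(1/2957) = -472435*1/61504 + 39078*(1/2957) = -472435/61504 + 39078/2957 = 1006463017/181867328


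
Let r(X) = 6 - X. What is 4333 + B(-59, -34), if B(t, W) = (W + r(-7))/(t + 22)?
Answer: 160342/37 ≈ 4333.6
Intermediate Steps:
B(t, W) = (13 + W)/(22 + t) (B(t, W) = (W + (6 - 1*(-7)))/(t + 22) = (W + (6 + 7))/(22 + t) = (W + 13)/(22 + t) = (13 + W)/(22 + t))
4333 + B(-59, -34) = 4333 + (13 - 34)/(22 - 59) = 4333 - 21/(-37) = 4333 - 1/37*(-21) = 4333 + 21/37 = 160342/37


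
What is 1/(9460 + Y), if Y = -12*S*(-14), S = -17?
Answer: 1/6604 ≈ 0.00015142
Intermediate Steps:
Y = -2856 (Y = -12*(-17)*(-14) = 204*(-14) = -2856)
1/(9460 + Y) = 1/(9460 - 2856) = 1/6604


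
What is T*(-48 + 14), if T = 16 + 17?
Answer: -1122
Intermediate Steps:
T = 33
T*(-48 + 14) = 33*(-48 + 14) = 33*(-34) = -1122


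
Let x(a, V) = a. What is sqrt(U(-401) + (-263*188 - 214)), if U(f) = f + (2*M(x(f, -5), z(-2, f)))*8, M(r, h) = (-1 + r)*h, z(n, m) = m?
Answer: sqrt(2529173) ≈ 1590.3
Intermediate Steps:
M(r, h) = h*(-1 + r)
U(f) = f + 16*f*(-1 + f) (U(f) = f + (2*(f*(-1 + f)))*8 = f + (2*f*(-1 + f))*8 = f + 16*f*(-1 + f))
sqrt(U(-401) + (-263*188 - 214)) = sqrt(-401*(-15 + 16*(-401)) + (-263*188 - 214)) = sqrt(-401*(-15 - 6416) + (-49444 - 214)) = sqrt(-401*(-6431) - 49658) = sqrt(2578831 - 49658) = sqrt(2529173)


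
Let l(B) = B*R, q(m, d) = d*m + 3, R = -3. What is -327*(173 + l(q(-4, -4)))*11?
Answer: -417252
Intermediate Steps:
q(m, d) = 3 + d*m
l(B) = -3*B (l(B) = B*(-3) = -3*B)
-327*(173 + l(q(-4, -4)))*11 = -327*(173 - 3*(3 - 4*(-4)))*11 = -327*(173 - 3*(3 + 16))*11 = -327*(173 - 3*19)*11 = -327*(173 - 57)*11 = -327*116*11 = -37932*11 = -417252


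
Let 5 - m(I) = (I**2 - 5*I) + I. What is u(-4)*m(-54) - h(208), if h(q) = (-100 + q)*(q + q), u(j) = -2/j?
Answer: -92983/2 ≈ -46492.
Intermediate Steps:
m(I) = 5 - I**2 + 4*I (m(I) = 5 - ((I**2 - 5*I) + I) = 5 - (I**2 - 4*I) = 5 + (-I**2 + 4*I) = 5 - I**2 + 4*I)
h(q) = 2*q*(-100 + q) (h(q) = (-100 + q)*(2*q) = 2*q*(-100 + q))
u(-4)*m(-54) - h(208) = (-2/(-4))*(5 - 1*(-54)**2 + 4*(-54)) - 2*208*(-100 + 208) = (-2*(-1/4))*(5 - 1*2916 - 216) - 2*208*108 = (5 - 2916 - 216)/2 - 1*44928 = (1/2)*(-3127) - 44928 = -3127/2 - 44928 = -92983/2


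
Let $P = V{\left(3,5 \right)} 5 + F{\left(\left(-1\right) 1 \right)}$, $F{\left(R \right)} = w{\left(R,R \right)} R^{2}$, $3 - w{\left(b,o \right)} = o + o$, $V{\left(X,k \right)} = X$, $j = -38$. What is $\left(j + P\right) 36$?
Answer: $-648$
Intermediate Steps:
$w{\left(b,o \right)} = 3 - 2 o$ ($w{\left(b,o \right)} = 3 - \left(o + o\right) = 3 - 2 o$)
$F{\left(R \right)} = R^{2} \left(3 - 2 R\right)$ ($F{\left(R \right)} = \left(3 - 2 R\right) R^{2} = R^{2} \left(3 - 2 R\right)$)
$P = 20$ ($P = 3 \cdot 5 + \left(\left(-1\right) 1\right)^{2} \left(3 - 2 \left(\left(-1\right) 1\right)\right) = 15 + \left(-1\right)^{2} \left(3 - -2\right) = 15 + 1 \left(3 + 2\right) = 15 + 1 \cdot 5 = 15 + 5 = 20$)
$\left(j + P\right) 36 = \left(-38 + 20\right) 36 = \left(-18\right) 36 = -648$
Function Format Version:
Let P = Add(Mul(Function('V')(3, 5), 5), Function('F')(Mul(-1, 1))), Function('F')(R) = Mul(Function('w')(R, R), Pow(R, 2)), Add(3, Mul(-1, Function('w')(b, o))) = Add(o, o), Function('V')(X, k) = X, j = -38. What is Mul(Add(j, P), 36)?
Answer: -648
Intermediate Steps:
Function('w')(b, o) = Add(3, Mul(-2, o)) (Function('w')(b, o) = Add(3, Mul(-1, Add(o, o))) = Add(3, Mul(-1, Mul(2, o))) = Add(3, Mul(-2, o)))
Function('F')(R) = Mul(Pow(R, 2), Add(3, Mul(-2, R))) (Function('F')(R) = Mul(Add(3, Mul(-2, R)), Pow(R, 2)) = Mul(Pow(R, 2), Add(3, Mul(-2, R))))
P = 20 (P = Add(Mul(3, 5), Mul(Pow(Mul(-1, 1), 2), Add(3, Mul(-2, Mul(-1, 1))))) = Add(15, Mul(Pow(-1, 2), Add(3, Mul(-2, -1)))) = Add(15, Mul(1, Add(3, 2))) = Add(15, Mul(1, 5)) = Add(15, 5) = 20)
Mul(Add(j, P), 36) = Mul(Add(-38, 20), 36) = Mul(-18, 36) = -648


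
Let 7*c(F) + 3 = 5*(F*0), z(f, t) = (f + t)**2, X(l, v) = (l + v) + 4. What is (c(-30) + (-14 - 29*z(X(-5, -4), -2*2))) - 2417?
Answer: -33463/7 ≈ -4780.4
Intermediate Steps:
X(l, v) = 4 + l + v
c(F) = -3/7 (c(F) = -3/7 + (5*(F*0))/7 = -3/7 + (5*0)/7 = -3/7 + (1/7)*0 = -3/7 + 0 = -3/7)
(c(-30) + (-14 - 29*z(X(-5, -4), -2*2))) - 2417 = (-3/7 + (-14 - 29*((4 - 5 - 4) - 2*2)**2)) - 2417 = (-3/7 + (-14 - 29*(-5 - 4)**2)) - 2417 = (-3/7 + (-14 - 29*(-9)**2)) - 2417 = (-3/7 + (-14 - 29*81)) - 2417 = (-3/7 + (-14 - 2349)) - 2417 = (-3/7 - 2363) - 2417 = -16544/7 - 2417 = -33463/7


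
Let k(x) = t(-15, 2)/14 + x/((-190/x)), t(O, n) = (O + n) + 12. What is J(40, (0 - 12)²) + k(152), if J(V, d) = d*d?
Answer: 1443003/70 ≈ 20614.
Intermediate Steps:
t(O, n) = 12 + O + n
J(V, d) = d²
k(x) = -1/14 - x²/190 (k(x) = (12 - 15 + 2)/14 + x/((-190/x)) = -1*1/14 + x*(-x/190) = -1/14 - x²/190)
J(40, (0 - 12)²) + k(152) = ((0 - 12)²)² + (-1/14 - 1/190*152²) = ((-12)²)² + (-1/14 - 1/190*23104) = 144² + (-1/14 - 608/5) = 20736 - 8517/70 = 1443003/70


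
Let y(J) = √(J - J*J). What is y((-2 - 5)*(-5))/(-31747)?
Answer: -I*√1190/31747 ≈ -0.0010866*I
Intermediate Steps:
y(J) = √(J - J²)
y((-2 - 5)*(-5))/(-31747) = √(((-2 - 5)*(-5))*(1 - (-2 - 5)*(-5)))/(-31747) = √((-7*(-5))*(1 - (-7)*(-5)))*(-1/31747) = √(35*(1 - 1*35))*(-1/31747) = √(35*(1 - 35))*(-1/31747) = √(35*(-34))*(-1/31747) = √(-1190)*(-1/31747) = (I*√1190)*(-1/31747) = -I*√1190/31747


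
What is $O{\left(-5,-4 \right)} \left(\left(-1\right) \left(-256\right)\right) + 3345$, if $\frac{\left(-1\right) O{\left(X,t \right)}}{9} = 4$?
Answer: $-5871$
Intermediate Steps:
$O{\left(X,t \right)} = -36$ ($O{\left(X,t \right)} = \left(-9\right) 4 = -36$)
$O{\left(-5,-4 \right)} \left(\left(-1\right) \left(-256\right)\right) + 3345 = - 36 \left(\left(-1\right) \left(-256\right)\right) + 3345 = \left(-36\right) 256 + 3345 = -9216 + 3345 = -5871$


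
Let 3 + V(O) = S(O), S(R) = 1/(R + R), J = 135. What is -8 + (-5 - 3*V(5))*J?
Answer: 983/2 ≈ 491.50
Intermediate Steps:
S(R) = 1/(2*R)
V(O) = -3 + 1/(2*O)
-8 + (-5 - 3*V(5))*J = -8 + (-5 - 3*(-3 + (1/2)/5))*135 = -8 + (-5 - 3*(-3 + (1/2)*(1/5)))*135 = -8 + (-5 - 3*(-3 + 1/10))*135 = -8 + (-5 - 3*(-29/10))*135 = -8 + (-5 + 87/10)*135 = -8 + (37/10)*135 = -8 + 999/2 = 983/2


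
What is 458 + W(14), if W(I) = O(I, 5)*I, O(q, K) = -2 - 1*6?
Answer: 346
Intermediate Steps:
O(q, K) = -8 (O(q, K) = -2 - 6 = -8)
W(I) = -8*I
458 + W(14) = 458 - 8*14 = 458 - 112 = 346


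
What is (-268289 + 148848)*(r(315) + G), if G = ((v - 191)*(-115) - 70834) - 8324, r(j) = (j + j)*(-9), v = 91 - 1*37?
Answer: 8250148193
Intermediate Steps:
v = 54 (v = 91 - 37 = 54)
r(j) = -18*j (r(j) = (2*j)*(-9) = -18*j)
G = -63403 (G = ((54 - 191)*(-115) - 70834) - 8324 = (-137*(-115) - 70834) - 8324 = (15755 - 70834) - 8324 = -55079 - 8324 = -63403)
(-268289 + 148848)*(r(315) + G) = (-268289 + 148848)*(-18*315 - 63403) = -119441*(-5670 - 63403) = -119441*(-69073) = 8250148193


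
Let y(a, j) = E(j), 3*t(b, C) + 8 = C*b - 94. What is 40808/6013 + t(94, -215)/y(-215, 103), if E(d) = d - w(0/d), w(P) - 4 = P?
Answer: -110016080/1785861 ≈ -61.604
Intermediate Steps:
t(b, C) = -34 + C*b/3 (t(b, C) = -8/3 + (C*b - 94)/3 = -8/3 + (-94 + C*b)/3 = -8/3 + (-94/3 + C*b/3) = -34 + C*b/3)
w(P) = 4 + P
E(d) = -4 + d (E(d) = d - (4 + 0/d) = d - (4 + 0) = d - 1*4 = d - 4 = -4 + d)
y(a, j) = -4 + j
40808/6013 + t(94, -215)/y(-215, 103) = 40808/6013 + (-34 + (1/3)*(-215)*94)/(-4 + 103) = 40808*(1/6013) + (-34 - 20210/3)/99 = 40808/6013 - 20312/3*1/99 = 40808/6013 - 20312/297 = -110016080/1785861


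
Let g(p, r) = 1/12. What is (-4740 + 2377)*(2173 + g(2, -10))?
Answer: -61619951/12 ≈ -5.1350e+6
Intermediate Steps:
g(p, r) = 1/12
(-4740 + 2377)*(2173 + g(2, -10)) = (-4740 + 2377)*(2173 + 1/12) = -2363*26077/12 = -61619951/12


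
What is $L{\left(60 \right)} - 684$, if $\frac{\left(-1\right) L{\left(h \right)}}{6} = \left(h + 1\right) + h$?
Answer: $-1410$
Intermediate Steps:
$L{\left(h \right)} = -6 - 12 h$ ($L{\left(h \right)} = - 6 \left(\left(h + 1\right) + h\right) = - 6 \left(\left(1 + h\right) + h\right) = - 6 \left(1 + 2 h\right) = -6 - 12 h$)
$L{\left(60 \right)} - 684 = \left(-6 - 720\right) - 684 = -726 - 684 = -1410$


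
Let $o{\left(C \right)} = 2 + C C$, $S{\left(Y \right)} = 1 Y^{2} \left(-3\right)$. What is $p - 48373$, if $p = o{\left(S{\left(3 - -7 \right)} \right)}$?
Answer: $41629$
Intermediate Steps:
$S{\left(Y \right)} = - 3 Y^{2}$ ($S{\left(Y \right)} = Y^{2} \left(-3\right) = - 3 Y^{2}$)
$o{\left(C \right)} = 2 + C^{2}$
$p = 90002$ ($p = 2 + \left(- 3 \left(3 - -7\right)^{2}\right)^{2} = 2 + \left(- 3 \left(3 + 7\right)^{2}\right)^{2} = 2 + \left(- 3 \cdot 10^{2}\right)^{2} = 2 + \left(\left(-3\right) 100\right)^{2} = 2 + \left(-300\right)^{2} = 2 + 90000 = 90002$)
$p - 48373 = 90002 - 48373 = 41629$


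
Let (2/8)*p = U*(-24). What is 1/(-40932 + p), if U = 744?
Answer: -1/112356 ≈ -8.9003e-6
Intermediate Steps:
p = -71424 (p = 4*(744*(-24)) = 4*(-17856) = -71424)
1/(-40932 + p) = 1/(-40932 - 71424) = 1/(-112356) = -1/112356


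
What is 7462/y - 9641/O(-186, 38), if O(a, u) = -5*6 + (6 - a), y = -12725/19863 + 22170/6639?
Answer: 13935473761/5150790 ≈ 2705.5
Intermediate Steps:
y = 118627145/43956819 (y = -12725*1/19863 + 22170*(1/6639) = -12725/19863 + 7390/2213 = 118627145/43956819 ≈ 2.6987)
O(a, u) = -24 - a (O(a, u) = -30 + (6 - a) = -24 - a)
7462/y - 9641/O(-186, 38) = 7462/(118627145/43956819) - 9641/(-24 - 1*(-186)) = 7462*(43956819/118627145) - 9641/(-24 + 186) = 87913638/31795 - 9641/162 = 13935473761/5150790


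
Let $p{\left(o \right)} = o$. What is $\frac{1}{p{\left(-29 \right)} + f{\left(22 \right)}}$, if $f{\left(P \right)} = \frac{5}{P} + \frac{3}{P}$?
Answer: $- \frac{11}{315} \approx -0.034921$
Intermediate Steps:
$f{\left(P \right)} = \frac{8}{P}$
$\frac{1}{p{\left(-29 \right)} + f{\left(22 \right)}} = \frac{1}{-29 + \frac{8}{22}} = \frac{1}{-29 + 8 \cdot \frac{1}{22}} = \frac{1}{-29 + \frac{4}{11}} = \frac{1}{- \frac{315}{11}} = - \frac{11}{315}$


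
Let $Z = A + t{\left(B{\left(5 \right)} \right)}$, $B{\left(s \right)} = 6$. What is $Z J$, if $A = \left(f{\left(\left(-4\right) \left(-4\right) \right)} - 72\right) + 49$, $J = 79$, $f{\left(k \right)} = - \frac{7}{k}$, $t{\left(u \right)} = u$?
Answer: $- \frac{22041}{16} \approx -1377.6$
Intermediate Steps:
$A = - \frac{375}{16}$ ($A = \left(- \frac{7}{\left(-4\right) \left(-4\right)} - 72\right) + 49 = \left(- \frac{7}{16} - 72\right) + 49 = - \frac{1159}{16} + 49 = - \frac{375}{16} \approx -23.438$)
$Z = - \frac{279}{16}$ ($Z = - \frac{375}{16} + 6 = - \frac{279}{16} \approx -17.438$)
$Z J = \left(- \frac{279}{16}\right) 79 = - \frac{22041}{16}$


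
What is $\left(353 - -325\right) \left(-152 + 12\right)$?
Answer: $-94920$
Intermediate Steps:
$\left(353 - -325\right) \left(-152 + 12\right) = \left(353 + 325\right) \left(-140\right) = 678 \left(-140\right) = -94920$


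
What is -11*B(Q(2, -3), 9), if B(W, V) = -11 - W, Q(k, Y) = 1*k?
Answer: 143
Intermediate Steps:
Q(k, Y) = k
-11*B(Q(2, -3), 9) = -11*(-11 - 1*2) = -11*(-11 - 2) = -11*(-13) = 143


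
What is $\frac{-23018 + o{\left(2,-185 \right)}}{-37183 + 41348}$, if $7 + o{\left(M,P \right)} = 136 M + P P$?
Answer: $\frac{11472}{4165} \approx 2.7544$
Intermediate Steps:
$o{\left(M,P \right)} = -7 + P^{2} + 136 M$ ($o{\left(M,P \right)} = -7 + \left(136 M + P P\right) = -7 + \left(136 M + P^{2}\right) = -7 + \left(P^{2} + 136 M\right) = -7 + P^{2} + 136 M$)
$\frac{-23018 + o{\left(2,-185 \right)}}{-37183 + 41348} = \frac{-23018 + \left(-7 + \left(-185\right)^{2} + 136 \cdot 2\right)}{-37183 + 41348} = \frac{-23018 + \left(-7 + 34225 + 272\right)}{4165} = \left(-23018 + 34490\right) \frac{1}{4165} = 11472 \cdot \frac{1}{4165} = \frac{11472}{4165}$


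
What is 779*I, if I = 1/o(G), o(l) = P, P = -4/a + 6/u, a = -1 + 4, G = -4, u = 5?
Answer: -11685/2 ≈ -5842.5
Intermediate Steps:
a = 3
P = -2/15 (P = -4/3 + 6/5 = -2/15 ≈ -0.13333)
o(l) = -2/15
I = -15/2 (I = 1/(-2/15) = -15/2 ≈ -7.5000)
779*I = 779*(-15/2) = -11685/2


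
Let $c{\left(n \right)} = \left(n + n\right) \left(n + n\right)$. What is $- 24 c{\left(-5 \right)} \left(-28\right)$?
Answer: $67200$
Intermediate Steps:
$c{\left(n \right)} = 4 n^{2}$ ($c{\left(n \right)} = 2 n 2 n = 4 n^{2}$)
$- 24 c{\left(-5 \right)} \left(-28\right) = - 24 \cdot 4 \left(-5\right)^{2} \left(-28\right) = - 24 \cdot 4 \cdot 25 \left(-28\right) = \left(-24\right) 100 \left(-28\right) = \left(-2400\right) \left(-28\right) = 67200$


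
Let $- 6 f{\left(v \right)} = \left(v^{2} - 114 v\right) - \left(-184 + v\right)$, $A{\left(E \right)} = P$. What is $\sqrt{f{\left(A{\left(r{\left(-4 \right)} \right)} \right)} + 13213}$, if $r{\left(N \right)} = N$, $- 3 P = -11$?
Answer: $\frac{8 \sqrt{16770}}{9} \approx 115.11$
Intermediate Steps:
$P = \frac{11}{3}$ ($P = \left(- \frac{1}{3}\right) \left(-11\right) = \frac{11}{3} \approx 3.6667$)
$A{\left(E \right)} = \frac{11}{3}$
$f{\left(v \right)} = - \frac{92}{3} - \frac{v^{2}}{6} + \frac{115 v}{6}$ ($f{\left(v \right)} = - \frac{\left(v^{2} - 114 v\right) - \left(-184 + v\right)}{6} = - \frac{184 + v^{2} - 115 v}{6} = - \frac{92}{3} - \frac{v^{2}}{6} + \frac{115 v}{6}$)
$\sqrt{f{\left(A{\left(r{\left(-4 \right)} \right)} \right)} + 13213} = \sqrt{\left(- \frac{92}{3} - \frac{\left(\frac{11}{3}\right)^{2}}{6} + \frac{115}{6} \cdot \frac{11}{3}\right) + 13213} = \sqrt{\left(- \frac{92}{3} - \frac{121}{54} + \frac{1265}{18}\right) + 13213} = \sqrt{\frac{1009}{27} + 13213} = \sqrt{\frac{357760}{27}} = \frac{8 \sqrt{16770}}{9}$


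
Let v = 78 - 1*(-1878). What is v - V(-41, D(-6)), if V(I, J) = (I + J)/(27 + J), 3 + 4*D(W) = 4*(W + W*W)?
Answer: 440147/225 ≈ 1956.2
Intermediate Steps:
v = 1956 (v = 78 + 1878 = 1956)
D(W) = -¾ + W + W² (D(W) = -¾ + (4*(W + W*W))/4 = -¾ + (4*(W + W²))/4 = -¾ + (4*W + 4*W²)/4 = -¾ + (W + W²) = -¾ + W + W²)
V(I, J) = (I + J)/(27 + J)
v - V(-41, D(-6)) = 1956 - (-41 + (-¾ - 6 + (-6)²))/(27 + (-¾ - 6 + (-6)²)) = 1956 - (-41 + (-¾ - 6 + 36))/(27 + (-¾ - 6 + 36)) = 1956 - (-41 + 117/4)/(27 + 117/4) = 1956 - (-47)/(225/4*4) = 1956 - 4*(-47)/(225*4) = 1956 - 1*(-47/225) = 1956 + 47/225 = 440147/225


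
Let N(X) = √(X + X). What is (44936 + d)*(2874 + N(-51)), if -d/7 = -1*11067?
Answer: 351791970 + 122405*I*√102 ≈ 3.5179e+8 + 1.2362e+6*I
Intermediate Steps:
d = 77469 (d = -(-7)*11067 = -7*(-11067) = 77469)
N(X) = √2*√X (N(X) = √(2*X) = √2*√X)
(44936 + d)*(2874 + N(-51)) = (44936 + 77469)*(2874 + √2*√(-51)) = 122405*(2874 + √2*(I*√51)) = 122405*(2874 + I*√102) = 351791970 + 122405*I*√102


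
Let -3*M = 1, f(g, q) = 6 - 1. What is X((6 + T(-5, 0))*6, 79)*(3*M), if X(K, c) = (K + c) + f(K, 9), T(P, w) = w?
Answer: -120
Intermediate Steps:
f(g, q) = 5
X(K, c) = 5 + K + c (X(K, c) = (K + c) + 5 = 5 + K + c)
M = -1/3 (M = -1/3*1 = -1/3 ≈ -0.33333)
X((6 + T(-5, 0))*6, 79)*(3*M) = (5 + (6 + 0)*6 + 79)*(3*(-1/3)) = (5 + 6*6 + 79)*(-1) = (5 + 36 + 79)*(-1) = 120*(-1) = -120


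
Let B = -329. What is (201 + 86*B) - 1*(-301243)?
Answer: 273150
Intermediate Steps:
(201 + 86*B) - 1*(-301243) = (201 + 86*(-329)) - 1*(-301243) = (201 - 28294) + 301243 = -28093 + 301243 = 273150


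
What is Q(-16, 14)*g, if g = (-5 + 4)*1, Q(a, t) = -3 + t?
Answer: -11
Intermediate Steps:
g = -1 (g = -1*1 = -1)
Q(-16, 14)*g = (-3 + 14)*(-1) = 11*(-1) = -11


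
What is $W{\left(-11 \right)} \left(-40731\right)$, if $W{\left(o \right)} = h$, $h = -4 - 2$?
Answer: $244386$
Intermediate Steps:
$h = -6$ ($h = -4 - 2 = -6$)
$W{\left(o \right)} = -6$
$W{\left(-11 \right)} \left(-40731\right) = \left(-6\right) \left(-40731\right) = 244386$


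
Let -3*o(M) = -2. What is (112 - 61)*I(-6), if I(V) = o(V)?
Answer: 34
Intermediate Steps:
o(M) = ⅔ (o(M) = -⅓*(-2) = ⅔)
I(V) = ⅔
(112 - 61)*I(-6) = (112 - 61)*(⅔) = 51*(⅔) = 34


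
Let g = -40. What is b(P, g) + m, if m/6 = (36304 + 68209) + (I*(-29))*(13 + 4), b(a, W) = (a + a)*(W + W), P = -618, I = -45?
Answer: 859068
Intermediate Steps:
b(a, W) = 4*W*a (b(a, W) = (2*a)*(2*W) = 4*W*a)
m = 760188 (m = 6*((36304 + 68209) + (-45*(-29))*(13 + 4)) = 6*(104513 + 1305*17) = 6*(104513 + 22185) = 6*126698 = 760188)
b(P, g) + m = 4*(-40)*(-618) + 760188 = 98880 + 760188 = 859068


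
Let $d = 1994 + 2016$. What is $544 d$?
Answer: $2181440$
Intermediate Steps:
$d = 4010$
$544 d = 544 \cdot 4010 = 2181440$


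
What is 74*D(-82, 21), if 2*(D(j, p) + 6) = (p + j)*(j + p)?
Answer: 137233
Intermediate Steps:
D(j, p) = -6 + (j + p)²/2 (D(j, p) = -6 + ((p + j)*(j + p))/2 = -6 + ((j + p)*(j + p))/2 = -6 + (j + p)²/2)
74*D(-82, 21) = 74*(-6 + (-82 + 21)²/2) = 74*(-6 + (½)*(-61)²) = 74*(-6 + (½)*3721) = 74*(-6 + 3721/2) = 74*(3709/2) = 137233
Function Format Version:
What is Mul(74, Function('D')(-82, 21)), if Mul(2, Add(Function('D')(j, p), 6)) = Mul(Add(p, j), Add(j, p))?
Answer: 137233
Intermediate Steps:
Function('D')(j, p) = Add(-6, Mul(Rational(1, 2), Pow(Add(j, p), 2))) (Function('D')(j, p) = Add(-6, Mul(Rational(1, 2), Mul(Add(p, j), Add(j, p)))) = Add(-6, Mul(Rational(1, 2), Mul(Add(j, p), Add(j, p)))) = Add(-6, Mul(Rational(1, 2), Pow(Add(j, p), 2))))
Mul(74, Function('D')(-82, 21)) = Mul(74, Add(-6, Mul(Rational(1, 2), Pow(Add(-82, 21), 2)))) = Mul(74, Add(-6, Mul(Rational(1, 2), Pow(-61, 2)))) = Mul(74, Add(-6, Mul(Rational(1, 2), 3721))) = Mul(74, Add(-6, Rational(3721, 2))) = Mul(74, Rational(3709, 2)) = 137233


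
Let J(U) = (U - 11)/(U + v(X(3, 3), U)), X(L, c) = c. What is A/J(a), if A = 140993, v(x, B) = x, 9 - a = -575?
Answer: 82762891/573 ≈ 1.4444e+5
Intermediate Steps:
a = 584 (a = 9 - 1*(-575) = 9 + 575 = 584)
J(U) = (-11 + U)/(3 + U) (J(U) = (U - 11)/(U + 3) = (-11 + U)/(3 + U))
A/J(a) = 140993/(((-11 + 584)/(3 + 584))) = 140993/((573/587)) = 140993/(((1/587)*573)) = 140993/(573/587) = 140993*(587/573) = 82762891/573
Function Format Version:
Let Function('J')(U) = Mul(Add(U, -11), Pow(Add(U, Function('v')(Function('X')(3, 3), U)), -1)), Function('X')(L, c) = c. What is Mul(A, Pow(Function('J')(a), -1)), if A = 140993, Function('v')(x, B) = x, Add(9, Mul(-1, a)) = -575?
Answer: Rational(82762891, 573) ≈ 1.4444e+5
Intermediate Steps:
a = 584 (a = Add(9, Mul(-1, -575)) = Add(9, 575) = 584)
Function('J')(U) = Mul(Pow(Add(3, U), -1), Add(-11, U)) (Function('J')(U) = Mul(Add(U, -11), Pow(Add(U, 3), -1)) = Mul(Add(-11, U), Pow(Add(3, U), -1)) = Mul(Pow(Add(3, U), -1), Add(-11, U)))
Mul(A, Pow(Function('J')(a), -1)) = Mul(140993, Pow(Mul(Pow(Add(3, 584), -1), Add(-11, 584)), -1)) = Mul(140993, Pow(Mul(Pow(587, -1), 573), -1)) = Mul(140993, Pow(Mul(Rational(1, 587), 573), -1)) = Mul(140993, Pow(Rational(573, 587), -1)) = Mul(140993, Rational(587, 573)) = Rational(82762891, 573)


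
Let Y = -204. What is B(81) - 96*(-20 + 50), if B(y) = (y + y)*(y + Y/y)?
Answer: 9834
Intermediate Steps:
B(y) = 2*y*(y - 204/y) (B(y) = (y + y)*(y - 204/y) = (2*y)*(y - 204/y) = 2*y*(y - 204/y))
B(81) - 96*(-20 + 50) = (-408 + 2*81**2) - 96*(-20 + 50) = (-408 + 2*6561) - 96*30 = (-408 + 13122) - 2880 = 12714 - 2880 = 9834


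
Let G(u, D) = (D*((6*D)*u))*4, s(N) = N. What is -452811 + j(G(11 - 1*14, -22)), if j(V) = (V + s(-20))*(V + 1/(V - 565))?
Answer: 43013594945357/35413 ≈ 1.2146e+9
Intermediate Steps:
G(u, D) = 24*u*D**2 (G(u, D) = (D*(6*D*u))*4 = (6*u*D**2)*4 = 24*u*D**2)
j(V) = (-20 + V)*(V + 1/(-565 + V)) (j(V) = (V - 20)*(V + 1/(V - 565)) = (-20 + V)*(V + 1/(-565 + V)))
-452811 + j(G(11 - 1*14, -22)) = -452811 + (-20 + (24*(11 - 1*14)*(-22)**2)**3 - 585*134931456*(11 - 1*14)**2 + 11301*(24*(11 - 1*14)*(-22)**2))/(-565 + 24*(11 - 1*14)*(-22)**2) = -452811 + (-20 + (24*(11 - 14)*484)**3 - 585*134931456*(11 - 14)**2 + 11301*(24*(11 - 14)*484))/(-565 + 24*(11 - 14)*484) = -452811 + (-20 + (24*(-3)*484)**3 - 585*(24*(-3)*484)**2 + 11301*(24*(-3)*484))/(-565 + 24*(-3)*484) = -452811 + (-20 + (-34848)**3 - 585*(-34848)**2 + 11301*(-34848))/(-565 - 34848) = -452811 + (-20 - 42318822408192 - 585*1214383104 - 393817248)/(-35413) = -452811 - (-20 - 42318822408192 - 710414115840 - 393817248)/35413 = -452811 - 1/35413*(-43029630341300) = -452811 + 43029630341300/35413 = 43013594945357/35413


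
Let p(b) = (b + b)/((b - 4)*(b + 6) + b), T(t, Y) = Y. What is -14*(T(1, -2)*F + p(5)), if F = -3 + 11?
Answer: 861/4 ≈ 215.25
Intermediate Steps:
F = 8
p(b) = 2*b/(b + (-4 + b)*(6 + b)) (p(b) = (2*b)/((-4 + b)*(6 + b) + b) = (2*b)/(b + (-4 + b)*(6 + b)) = 2*b/(b + (-4 + b)*(6 + b)))
-14*(T(1, -2)*F + p(5)) = -14*(-2*8 + 2*5/(-24 + 5² + 3*5)) = -14*(-16 + 2*5/(-24 + 25 + 15)) = -14*(-16 + 2*5/16) = -14*(-16 + 2*5*(1/16)) = -14*(-16 + 5/8) = -14*(-123/8) = 861/4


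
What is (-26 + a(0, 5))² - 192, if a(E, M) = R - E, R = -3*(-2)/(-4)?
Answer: 2257/4 ≈ 564.25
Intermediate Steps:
R = -3/2 (R = 6*(-¼) = -3/2 ≈ -1.5000)
a(E, M) = -3/2 - E
(-26 + a(0, 5))² - 192 = (-26 + (-3/2 - 1*0))² - 192 = (-26 + (-3/2 + 0))² - 192 = (-26 - 3/2)² - 192 = (-55/2)² - 192 = 3025/4 - 192 = 2257/4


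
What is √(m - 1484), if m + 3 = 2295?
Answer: 2*√202 ≈ 28.425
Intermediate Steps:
m = 2292 (m = -3 + 2295 = 2292)
√(m - 1484) = √(2292 - 1484) = √808 = 2*√202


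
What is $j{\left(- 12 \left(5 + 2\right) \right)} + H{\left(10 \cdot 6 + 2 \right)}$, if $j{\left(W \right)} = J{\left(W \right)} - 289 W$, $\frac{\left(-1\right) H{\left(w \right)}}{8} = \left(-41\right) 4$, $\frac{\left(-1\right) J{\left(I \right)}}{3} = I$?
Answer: $25840$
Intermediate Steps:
$J{\left(I \right)} = - 3 I$
$H{\left(w \right)} = 1312$ ($H{\left(w \right)} = - 8 \left(\left(-41\right) 4\right) = \left(-8\right) \left(-164\right) = 1312$)
$j{\left(W \right)} = - 292 W$ ($j{\left(W \right)} = - 3 W - 289 W = - 292 W$)
$j{\left(- 12 \left(5 + 2\right) \right)} + H{\left(10 \cdot 6 + 2 \right)} = - 292 \left(- 12 \left(5 + 2\right)\right) + 1312 = - 292 \left(\left(-12\right) 7\right) + 1312 = \left(-292\right) \left(-84\right) + 1312 = 24528 + 1312 = 25840$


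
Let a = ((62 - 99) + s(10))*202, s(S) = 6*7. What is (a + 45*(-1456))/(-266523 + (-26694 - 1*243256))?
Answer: 64510/536473 ≈ 0.12025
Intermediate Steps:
s(S) = 42
a = 1010 (a = ((62 - 99) + 42)*202 = (-37 + 42)*202 = 5*202 = 1010)
(a + 45*(-1456))/(-266523 + (-26694 - 1*243256)) = (1010 + 45*(-1456))/(-266523 + (-26694 - 1*243256)) = (1010 - 65520)/(-266523 + (-26694 - 243256)) = -64510/(-266523 - 269950) = -64510/(-536473) = -64510*(-1/536473) = 64510/536473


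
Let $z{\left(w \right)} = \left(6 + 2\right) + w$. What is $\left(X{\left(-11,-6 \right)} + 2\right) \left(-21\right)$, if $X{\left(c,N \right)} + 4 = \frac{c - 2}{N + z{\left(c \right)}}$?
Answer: $\frac{35}{3} \approx 11.667$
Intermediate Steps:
$z{\left(w \right)} = 8 + w$
$X{\left(c,N \right)} = -4 + \frac{-2 + c}{8 + N + c}$ ($X{\left(c,N \right)} = -4 + \frac{c - 2}{N + \left(8 + c\right)} = -4 + \frac{-2 + c}{8 + N + c}$)
$\left(X{\left(-11,-6 \right)} + 2\right) \left(-21\right) = \left(\frac{-34 - -24 - -33}{8 - 6 - 11} + 2\right) \left(-21\right) = \left(\frac{-34 + 24 + 33}{-9} + 2\right) \left(-21\right) = \left(\left(- \frac{1}{9}\right) 23 + 2\right) \left(-21\right) = \left(- \frac{23}{9} + 2\right) \left(-21\right) = \left(- \frac{5}{9}\right) \left(-21\right) = \frac{35}{3}$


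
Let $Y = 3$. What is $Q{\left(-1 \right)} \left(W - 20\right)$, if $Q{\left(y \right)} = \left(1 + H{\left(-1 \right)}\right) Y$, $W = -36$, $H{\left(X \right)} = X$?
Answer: $0$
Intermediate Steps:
$Q{\left(y \right)} = 0$ ($Q{\left(y \right)} = \left(1 - 1\right) 3 = 0 \cdot 3 = 0$)
$Q{\left(-1 \right)} \left(W - 20\right) = 0 \left(-36 - 20\right) = 0 \left(-56\right) = 0$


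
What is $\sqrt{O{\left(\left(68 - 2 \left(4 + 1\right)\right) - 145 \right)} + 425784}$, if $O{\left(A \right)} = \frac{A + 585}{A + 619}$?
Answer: $\frac{\sqrt{30126838938}}{266} \approx 652.52$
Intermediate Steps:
$O{\left(A \right)} = \frac{585 + A}{619 + A}$
$\sqrt{O{\left(\left(68 - 2 \left(4 + 1\right)\right) - 145 \right)} + 425784} = \sqrt{\frac{585 - \left(77 + 2 \left(4 + 1\right)\right)}{619 - \left(77 + 2 \left(4 + 1\right)\right)} + 425784} = \sqrt{\frac{585 + \left(\left(68 - 10\right) - 145\right)}{619 + \left(\left(68 - 10\right) - 145\right)} + 425784} = \sqrt{\frac{585 + \left(58 - 145\right)}{619 + \left(58 - 145\right)} + 425784} = \sqrt{\frac{585 - 87}{619 - 87} + 425784} = \sqrt{\frac{1}{532} \cdot 498 + 425784} = \sqrt{\frac{249}{266} + 425784} = \sqrt{\frac{113258793}{266}} = \frac{\sqrt{30126838938}}{266}$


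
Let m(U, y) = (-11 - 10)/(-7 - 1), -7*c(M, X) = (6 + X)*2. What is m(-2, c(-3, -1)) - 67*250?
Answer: -133979/8 ≈ -16747.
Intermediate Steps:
c(M, X) = -12/7 - 2*X/7 (c(M, X) = -(6 + X)*2/7 = -(12 + 2*X)/7 = -12/7 - 2*X/7)
m(U, y) = 21/8 (m(U, y) = -21/(-8) = -21*(-⅛) = 21/8)
m(-2, c(-3, -1)) - 67*250 = 21/8 - 67*250 = 21/8 - 16750 = -133979/8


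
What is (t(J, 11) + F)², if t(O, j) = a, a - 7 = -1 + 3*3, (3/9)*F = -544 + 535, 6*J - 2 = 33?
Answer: 144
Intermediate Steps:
J = 35/6 (J = ⅓ + (⅙)*33 = ⅓ + 11/2 = 35/6 ≈ 5.8333)
F = -27 (F = 3*(-544 + 535) = 3*(-9) = -27)
a = 15 (a = 7 + (-1 + 3*3) = 7 + (-1 + 9) = 7 + 8 = 15)
t(O, j) = 15
(t(J, 11) + F)² = (15 - 27)² = (-12)² = 144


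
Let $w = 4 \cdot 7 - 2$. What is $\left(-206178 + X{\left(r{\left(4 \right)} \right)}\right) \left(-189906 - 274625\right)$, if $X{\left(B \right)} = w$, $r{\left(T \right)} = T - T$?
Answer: $95763994712$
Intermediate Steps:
$r{\left(T \right)} = 0$
$w = 26$ ($w = 28 - 2 = 26$)
$X{\left(B \right)} = 26$
$\left(-206178 + X{\left(r{\left(4 \right)} \right)}\right) \left(-189906 - 274625\right) = \left(-206178 + 26\right) \left(-189906 - 274625\right) = \left(-206152\right) \left(-464531\right) = 95763994712$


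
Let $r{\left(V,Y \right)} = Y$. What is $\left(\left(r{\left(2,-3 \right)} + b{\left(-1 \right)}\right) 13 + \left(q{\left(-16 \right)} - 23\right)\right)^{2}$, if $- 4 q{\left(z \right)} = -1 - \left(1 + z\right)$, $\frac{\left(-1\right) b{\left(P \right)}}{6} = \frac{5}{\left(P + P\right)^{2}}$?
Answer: $26569$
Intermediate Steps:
$b{\left(P \right)} = - \frac{15}{2 P^{2}}$ ($b{\left(P \right)} = - 6 \frac{5}{\left(P + P\right)^{2}} = - 6 \frac{5}{\left(2 P\right)^{2}} = - 6 \frac{5}{4 P^{2}} = - \frac{15}{2 P^{2}}$)
$q{\left(z \right)} = \frac{1}{2} + \frac{z}{4}$ ($q{\left(z \right)} = - \frac{-1 - \left(1 + z\right)}{4} = - \frac{-2 - z}{4} = \frac{1}{2} + \frac{z}{4}$)
$\left(\left(r{\left(2,-3 \right)} + b{\left(-1 \right)}\right) 13 + \left(q{\left(-16 \right)} - 23\right)\right)^{2} = \left(\left(-3 - \frac{15}{2 \cdot 1}\right) 13 + \left(\left(\frac{1}{2} + \frac{1}{4} \left(-16\right)\right) - 23\right)\right)^{2} = \left(\left(-3 - \frac{15}{2}\right) 13 + \left(\left(\frac{1}{2} - 4\right) - 23\right)\right)^{2} = \left(\left(-3 - \frac{15}{2}\right) 13 - \frac{53}{2}\right)^{2} = \left(\left(- \frac{21}{2}\right) 13 - \frac{53}{2}\right)^{2} = \left(- \frac{273}{2} - \frac{53}{2}\right)^{2} = \left(-163\right)^{2} = 26569$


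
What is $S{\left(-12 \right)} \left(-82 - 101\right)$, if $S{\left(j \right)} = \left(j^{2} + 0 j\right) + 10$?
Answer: $-28182$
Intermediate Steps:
$S{\left(j \right)} = 10 + j^{2}$ ($S{\left(j \right)} = \left(j^{2} + 0\right) + 10 = j^{2} + 10 = 10 + j^{2}$)
$S{\left(-12 \right)} \left(-82 - 101\right) = \left(10 + \left(-12\right)^{2}\right) \left(-82 - 101\right) = \left(10 + 144\right) \left(-183\right) = 154 \left(-183\right) = -28182$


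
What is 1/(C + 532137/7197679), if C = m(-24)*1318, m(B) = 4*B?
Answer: -7197679/910707396375 ≈ -7.9034e-6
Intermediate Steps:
C = -126528 (C = (4*(-24))*1318 = -96*1318 = -126528)
1/(C + 532137/7197679) = 1/(-126528 + 532137/7197679) = 1/(-910707396375/7197679) = -7197679/910707396375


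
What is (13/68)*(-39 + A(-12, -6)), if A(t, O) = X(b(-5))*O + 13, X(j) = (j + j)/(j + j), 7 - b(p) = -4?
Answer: -104/17 ≈ -6.1176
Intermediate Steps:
b(p) = 11 (b(p) = 7 - 1*(-4) = 7 + 4 = 11)
X(j) = 1 (X(j) = (2*j)/((2*j)) = (2*j)*(1/(2*j)) = 1)
A(t, O) = 13 + O (A(t, O) = 1*O + 13 = O + 13 = 13 + O)
(13/68)*(-39 + A(-12, -6)) = (13/68)*(-39 + (13 - 6)) = (13*(1/68))*(-39 + 7) = (13/68)*(-32) = -104/17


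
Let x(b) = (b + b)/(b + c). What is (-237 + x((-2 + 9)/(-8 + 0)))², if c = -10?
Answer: 424566025/7569 ≈ 56093.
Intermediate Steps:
x(b) = 2*b/(-10 + b) (x(b) = (b + b)/(b - 10) = (2*b)/(-10 + b) = 2*b/(-10 + b))
(-237 + x((-2 + 9)/(-8 + 0)))² = (-237 + 2*((-2 + 9)/(-8 + 0))/(-10 + (-2 + 9)/(-8 + 0)))² = (-237 + 2*(7/(-8))/(-10 + 7/(-8)))² = (-237 + 2*(7*(-⅛))/(-10 + 7*(-⅛)))² = (-237 + 2*(-7/8)/(-10 - 7/8))² = (-237 + 2*(-7/8)/(-87/8))² = (-237 + 2*(-7/8)*(-8/87))² = (-237 + 14/87)² = (-20605/87)² = 424566025/7569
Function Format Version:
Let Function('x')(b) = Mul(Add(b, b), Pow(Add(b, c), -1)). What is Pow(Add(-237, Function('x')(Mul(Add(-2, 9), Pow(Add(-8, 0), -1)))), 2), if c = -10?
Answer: Rational(424566025, 7569) ≈ 56093.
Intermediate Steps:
Function('x')(b) = Mul(2, b, Pow(Add(-10, b), -1)) (Function('x')(b) = Mul(Add(b, b), Pow(Add(b, -10), -1)) = Mul(Mul(2, b), Pow(Add(-10, b), -1)) = Mul(2, b, Pow(Add(-10, b), -1)))
Pow(Add(-237, Function('x')(Mul(Add(-2, 9), Pow(Add(-8, 0), -1)))), 2) = Pow(Add(-237, Mul(2, Mul(Add(-2, 9), Pow(Add(-8, 0), -1)), Pow(Add(-10, Mul(Add(-2, 9), Pow(Add(-8, 0), -1))), -1))), 2) = Pow(Add(-237, Mul(2, Mul(7, Pow(-8, -1)), Pow(Add(-10, Mul(7, Pow(-8, -1))), -1))), 2) = Pow(Add(-237, Mul(2, Mul(7, Rational(-1, 8)), Pow(Add(-10, Mul(7, Rational(-1, 8))), -1))), 2) = Pow(Add(-237, Mul(2, Rational(-7, 8), Pow(Add(-10, Rational(-7, 8)), -1))), 2) = Pow(Add(-237, Mul(2, Rational(-7, 8), Pow(Rational(-87, 8), -1))), 2) = Pow(Add(-237, Mul(2, Rational(-7, 8), Rational(-8, 87))), 2) = Pow(Add(-237, Rational(14, 87)), 2) = Pow(Rational(-20605, 87), 2) = Rational(424566025, 7569)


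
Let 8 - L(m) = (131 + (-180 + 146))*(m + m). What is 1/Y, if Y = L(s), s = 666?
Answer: -1/129196 ≈ -7.7402e-6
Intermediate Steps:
L(m) = 8 - 194*m (L(m) = 8 - (131 + (-180 + 146))*(m + m) = 8 - (131 - 34)*2*m = 8 - 97*2*m = 8 - 194*m)
Y = -129196 (Y = 8 - 194*666 = 8 - 129204 = -129196)
1/Y = 1/(-129196) = -1/129196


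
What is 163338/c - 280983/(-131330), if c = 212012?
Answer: 10127868417/3480441995 ≈ 2.9099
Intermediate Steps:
163338/c - 280983/(-131330) = 163338/212012 - 280983/(-131330) = 163338*(1/212012) - 280983*(-1/131330) = 81669/106006 + 280983/131330 = 10127868417/3480441995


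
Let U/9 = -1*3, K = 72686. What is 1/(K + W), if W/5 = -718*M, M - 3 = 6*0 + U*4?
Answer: 1/449636 ≈ 2.2240e-6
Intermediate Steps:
U = -27 (U = 9*(-1*3) = 9*(-3) = -27)
M = -105 (M = 3 + (6*0 - 27*4) = 3 + (0 - 108) = 3 - 108 = -105)
W = 376950 (W = 5*(-718*(-105)) = 5*75390 = 376950)
1/(K + W) = 1/(72686 + 376950) = 1/449636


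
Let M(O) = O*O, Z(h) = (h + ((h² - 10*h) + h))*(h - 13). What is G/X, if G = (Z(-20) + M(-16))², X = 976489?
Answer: 332114176/976489 ≈ 340.11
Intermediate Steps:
Z(h) = (-13 + h)*(h² - 8*h) (Z(h) = (h + (h² - 9*h))*(-13 + h) = (h² - 8*h)*(-13 + h) = (-13 + h)*(h² - 8*h))
M(O) = O²
G = 332114176 (G = (-20*(104 + (-20)² - 21*(-20)) + (-16)²)² = (-20*(104 + 400 + 420) + 256)² = (-20*924 + 256)² = (-18480 + 256)² = (-18224)² = 332114176)
G/X = 332114176/976489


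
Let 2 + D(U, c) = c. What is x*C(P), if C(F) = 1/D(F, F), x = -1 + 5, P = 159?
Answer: 4/157 ≈ 0.025478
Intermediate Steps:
D(U, c) = -2 + c
x = 4
C(F) = 1/(-2 + F)
x*C(P) = 4/(-2 + 159) = 4/157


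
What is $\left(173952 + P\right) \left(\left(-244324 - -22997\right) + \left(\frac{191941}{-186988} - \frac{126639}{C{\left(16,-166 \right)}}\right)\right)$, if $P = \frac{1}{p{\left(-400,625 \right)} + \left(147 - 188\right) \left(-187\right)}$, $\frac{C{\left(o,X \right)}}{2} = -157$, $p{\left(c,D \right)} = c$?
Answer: $- \frac{630665293817981931735}{16410627844} \approx -3.843 \cdot 10^{10}$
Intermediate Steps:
$C{\left(o,X \right)} = -314$ ($C{\left(o,X \right)} = 2 \left(-157\right) = -314$)
$P = \frac{1}{7267}$ ($P = \frac{1}{-400 + \left(147 - 188\right) \left(-187\right)} = \frac{1}{-400 - -7667} = \frac{1}{-400 + 7667} = \frac{1}{7267} \approx 0.00013761$)
$\left(173952 + P\right) \left(\left(-244324 - -22997\right) + \left(\frac{191941}{-186988} - \frac{126639}{C{\left(16,-166 \right)}}\right)\right) = \left(173952 + \frac{1}{7267}\right) \left(\left(-244324 - -22997\right) + \left(\frac{191941}{-186988} - \frac{126639}{-314}\right)\right) = \frac{1264109185 \left(\left(-244324 + 22997\right) + \left(191941 \left(- \frac{1}{186988}\right) - - \frac{126639}{314}\right)\right)}{7267} = \frac{1264109185 \left(-221327 + \left(- \frac{191941}{186988} + \frac{126639}{314}\right)\right)}{7267} = \frac{1264109185 \left(-221327 + \frac{11809851929}{29357116}\right)}{7267} = \frac{1264109185}{7267} \left(- \frac{6485712561003}{29357116}\right) = - \frac{630665293817981931735}{16410627844}$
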